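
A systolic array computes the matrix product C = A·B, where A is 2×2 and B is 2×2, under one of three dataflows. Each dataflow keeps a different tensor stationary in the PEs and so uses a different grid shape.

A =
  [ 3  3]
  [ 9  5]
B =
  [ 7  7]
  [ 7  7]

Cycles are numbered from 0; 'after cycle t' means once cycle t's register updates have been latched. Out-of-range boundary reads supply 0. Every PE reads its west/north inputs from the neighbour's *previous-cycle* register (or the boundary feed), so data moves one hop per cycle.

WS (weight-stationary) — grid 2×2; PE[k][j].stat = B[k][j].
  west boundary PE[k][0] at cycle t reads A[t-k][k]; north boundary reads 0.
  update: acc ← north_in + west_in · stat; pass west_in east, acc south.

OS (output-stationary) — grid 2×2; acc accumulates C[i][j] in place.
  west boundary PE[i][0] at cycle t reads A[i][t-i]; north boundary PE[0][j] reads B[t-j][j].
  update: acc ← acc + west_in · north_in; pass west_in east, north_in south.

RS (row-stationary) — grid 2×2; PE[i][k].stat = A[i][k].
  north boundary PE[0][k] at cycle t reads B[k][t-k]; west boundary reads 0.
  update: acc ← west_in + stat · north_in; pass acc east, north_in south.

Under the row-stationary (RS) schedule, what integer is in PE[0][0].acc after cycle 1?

PE[0][0].acc = 21

RS 2×2: PE[0][0] cycle-by-cycle (with neighbour feeds):
  0: (0,0).acc=21  regs=<21,7>
  1: (0,0).acc=21  regs=<21,7>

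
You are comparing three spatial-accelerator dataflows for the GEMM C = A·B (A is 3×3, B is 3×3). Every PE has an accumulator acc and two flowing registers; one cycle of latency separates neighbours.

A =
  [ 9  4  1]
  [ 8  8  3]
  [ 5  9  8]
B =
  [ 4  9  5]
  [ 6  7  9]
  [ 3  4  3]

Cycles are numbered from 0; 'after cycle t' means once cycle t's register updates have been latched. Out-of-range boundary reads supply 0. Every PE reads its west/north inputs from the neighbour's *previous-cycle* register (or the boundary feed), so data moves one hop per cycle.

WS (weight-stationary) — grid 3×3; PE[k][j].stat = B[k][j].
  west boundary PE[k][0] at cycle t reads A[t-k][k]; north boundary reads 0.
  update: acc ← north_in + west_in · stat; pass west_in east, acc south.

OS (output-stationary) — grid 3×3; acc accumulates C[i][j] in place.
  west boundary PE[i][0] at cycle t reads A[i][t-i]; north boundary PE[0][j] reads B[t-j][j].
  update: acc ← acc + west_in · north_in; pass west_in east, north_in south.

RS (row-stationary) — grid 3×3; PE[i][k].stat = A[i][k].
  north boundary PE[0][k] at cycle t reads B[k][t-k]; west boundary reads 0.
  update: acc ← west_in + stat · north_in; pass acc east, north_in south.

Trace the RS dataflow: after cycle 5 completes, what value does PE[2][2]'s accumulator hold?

RS 3×3: PE[2][2] cycle-by-cycle (with neighbour feeds):
  c0 r1c2: 0 / 0 / 0
  c0 r2c1: 0 / 0 / 0
  c0 r2c2: 0 / 0 / 0
  c1 r1c2: 0 / 0 / 0
  c1 r2c1: 0 / 0 / 0
  c1 r2c2: 0 / 0 / 0
  c2 r1c2: 0 / 0 / 0
  c2 r2c1: 0 / 0 / 0
  c2 r2c2: 0 / 0 / 0
  c3 r1c2: 89 / 89 / 3
  c3 r2c1: 74 / 74 / 6
  c3 r2c2: 0 / 0 / 0
  c4 r1c2: 140 / 140 / 4
  c4 r2c1: 108 / 108 / 7
  c4 r2c2: 98 / 98 / 3
  c5 r1c2: 121 / 121 / 3
  c5 r2c1: 106 / 106 / 9
  c5 r2c2: 140 / 140 / 4

PE[2][2].acc = 140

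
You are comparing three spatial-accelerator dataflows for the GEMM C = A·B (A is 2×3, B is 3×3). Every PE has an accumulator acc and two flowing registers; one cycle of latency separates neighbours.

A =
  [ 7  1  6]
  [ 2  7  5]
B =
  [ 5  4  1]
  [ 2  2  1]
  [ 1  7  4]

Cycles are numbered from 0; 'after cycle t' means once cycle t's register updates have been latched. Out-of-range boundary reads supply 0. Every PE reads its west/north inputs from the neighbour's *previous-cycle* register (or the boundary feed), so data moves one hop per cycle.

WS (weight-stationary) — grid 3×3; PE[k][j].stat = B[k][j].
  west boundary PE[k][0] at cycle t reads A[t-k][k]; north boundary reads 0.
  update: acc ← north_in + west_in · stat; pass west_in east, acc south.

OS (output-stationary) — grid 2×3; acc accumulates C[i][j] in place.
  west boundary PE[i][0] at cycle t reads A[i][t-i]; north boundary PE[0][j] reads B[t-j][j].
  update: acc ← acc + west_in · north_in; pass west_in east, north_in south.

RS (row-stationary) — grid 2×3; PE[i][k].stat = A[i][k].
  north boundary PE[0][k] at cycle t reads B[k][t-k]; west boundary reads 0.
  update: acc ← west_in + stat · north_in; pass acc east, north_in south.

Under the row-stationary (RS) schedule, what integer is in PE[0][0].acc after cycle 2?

RS on a 2×3 grid — tracing PE[0][0] and its feeders:
  t=0 PE[0][0]: acc=35 h=35 v=5
  t=1 PE[0][0]: acc=28 h=28 v=4
  t=2 PE[0][0]: acc=7 h=7 v=1

PE[0][0].acc = 7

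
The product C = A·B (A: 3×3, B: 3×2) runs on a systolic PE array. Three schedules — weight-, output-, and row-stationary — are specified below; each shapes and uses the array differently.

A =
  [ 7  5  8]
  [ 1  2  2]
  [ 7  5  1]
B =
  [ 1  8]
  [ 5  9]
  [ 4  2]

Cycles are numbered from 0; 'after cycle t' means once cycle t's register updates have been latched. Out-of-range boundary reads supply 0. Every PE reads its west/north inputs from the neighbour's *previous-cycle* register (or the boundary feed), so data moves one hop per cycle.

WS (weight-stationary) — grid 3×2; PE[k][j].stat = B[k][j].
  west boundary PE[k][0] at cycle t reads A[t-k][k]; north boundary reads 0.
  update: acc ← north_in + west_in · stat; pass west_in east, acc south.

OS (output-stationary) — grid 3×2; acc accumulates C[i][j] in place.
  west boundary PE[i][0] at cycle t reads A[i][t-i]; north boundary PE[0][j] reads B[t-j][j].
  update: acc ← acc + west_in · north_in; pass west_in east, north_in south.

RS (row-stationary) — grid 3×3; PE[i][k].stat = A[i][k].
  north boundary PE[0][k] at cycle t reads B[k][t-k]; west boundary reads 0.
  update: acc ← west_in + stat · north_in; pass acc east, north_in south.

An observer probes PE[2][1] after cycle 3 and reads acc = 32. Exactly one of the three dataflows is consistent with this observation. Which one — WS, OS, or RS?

Under WS (3×2), PE[2][1]:
  t=0 PE[2][1]: acc=0 h=0 v=0
  t=1 PE[2][1]: acc=0 h=0 v=0
  t=2 PE[2][1]: acc=0 h=0 v=0
  t=3 PE[2][1]: acc=117 h=8 v=117
Under OS (3×2), PE[2][1]:
  t=0 PE[2][1]: acc=0 h=0 v=0
  t=1 PE[2][1]: acc=0 h=0 v=0
  t=2 PE[2][1]: acc=0 h=0 v=0
  t=3 PE[2][1]: acc=56 h=7 v=8
Under RS (3×3), PE[2][1]:
  t=0 PE[2][1]: acc=0 h=0 v=0
  t=1 PE[2][1]: acc=0 h=0 v=0
  t=2 PE[2][1]: acc=0 h=0 v=0
  t=3 PE[2][1]: acc=32 h=32 v=5

dataflow = RS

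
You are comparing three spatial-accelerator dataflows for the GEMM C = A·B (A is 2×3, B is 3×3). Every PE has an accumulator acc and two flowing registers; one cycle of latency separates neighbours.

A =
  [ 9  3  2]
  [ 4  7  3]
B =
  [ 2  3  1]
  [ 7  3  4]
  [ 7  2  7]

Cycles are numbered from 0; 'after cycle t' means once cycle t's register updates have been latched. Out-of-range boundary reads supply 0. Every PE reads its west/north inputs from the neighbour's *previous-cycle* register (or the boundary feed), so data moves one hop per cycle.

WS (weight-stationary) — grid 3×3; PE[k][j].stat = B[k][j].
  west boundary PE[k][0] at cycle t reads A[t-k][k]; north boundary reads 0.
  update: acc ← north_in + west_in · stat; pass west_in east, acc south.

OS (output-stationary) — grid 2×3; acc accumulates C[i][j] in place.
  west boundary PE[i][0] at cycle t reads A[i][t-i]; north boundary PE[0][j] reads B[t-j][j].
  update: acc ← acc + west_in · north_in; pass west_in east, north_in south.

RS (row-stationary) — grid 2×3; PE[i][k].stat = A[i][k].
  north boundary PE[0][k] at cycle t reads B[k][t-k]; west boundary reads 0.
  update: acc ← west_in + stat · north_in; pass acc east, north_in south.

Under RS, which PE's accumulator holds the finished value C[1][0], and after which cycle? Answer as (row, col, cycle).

Under RS, C[1][0] lands at PE[1][2]:
  t=0 PE[1][2]: acc=0 h=0 v=0
  t=1 PE[1][2]: acc=0 h=0 v=0
  t=2 PE[1][2]: acc=0 h=0 v=0
  t=3 PE[1][2]: acc=78 h=78 v=7

(row, col, cycle) = (1, 2, 3)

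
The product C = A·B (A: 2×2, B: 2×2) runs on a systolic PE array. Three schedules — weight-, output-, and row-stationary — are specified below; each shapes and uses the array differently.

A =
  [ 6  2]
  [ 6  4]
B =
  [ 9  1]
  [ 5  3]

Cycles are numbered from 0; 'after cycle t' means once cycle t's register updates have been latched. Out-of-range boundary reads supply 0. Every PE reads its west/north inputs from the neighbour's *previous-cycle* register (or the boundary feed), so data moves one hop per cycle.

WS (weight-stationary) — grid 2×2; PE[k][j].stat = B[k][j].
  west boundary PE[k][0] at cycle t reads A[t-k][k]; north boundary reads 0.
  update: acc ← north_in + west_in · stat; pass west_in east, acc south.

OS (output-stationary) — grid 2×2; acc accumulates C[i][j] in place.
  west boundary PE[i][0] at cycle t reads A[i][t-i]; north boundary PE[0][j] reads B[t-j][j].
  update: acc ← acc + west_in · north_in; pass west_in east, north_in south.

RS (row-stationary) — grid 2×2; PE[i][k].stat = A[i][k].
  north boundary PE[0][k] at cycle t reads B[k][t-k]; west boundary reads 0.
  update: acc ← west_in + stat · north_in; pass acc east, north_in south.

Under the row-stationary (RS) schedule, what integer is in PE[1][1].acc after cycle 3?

RS 2×2: PE[1][1] cycle-by-cycle (with neighbour feeds):
  t=0 PE[0][1]: acc=0 h=0 v=0
  t=0 PE[1][0]: acc=0 h=0 v=0
  t=0 PE[1][1]: acc=0 h=0 v=0
  t=1 PE[0][1]: acc=64 h=64 v=5
  t=1 PE[1][0]: acc=54 h=54 v=9
  t=1 PE[1][1]: acc=0 h=0 v=0
  t=2 PE[0][1]: acc=12 h=12 v=3
  t=2 PE[1][0]: acc=6 h=6 v=1
  t=2 PE[1][1]: acc=74 h=74 v=5
  t=3 PE[0][1]: acc=0 h=0 v=0
  t=3 PE[1][0]: acc=0 h=0 v=0
  t=3 PE[1][1]: acc=18 h=18 v=3

PE[1][1].acc = 18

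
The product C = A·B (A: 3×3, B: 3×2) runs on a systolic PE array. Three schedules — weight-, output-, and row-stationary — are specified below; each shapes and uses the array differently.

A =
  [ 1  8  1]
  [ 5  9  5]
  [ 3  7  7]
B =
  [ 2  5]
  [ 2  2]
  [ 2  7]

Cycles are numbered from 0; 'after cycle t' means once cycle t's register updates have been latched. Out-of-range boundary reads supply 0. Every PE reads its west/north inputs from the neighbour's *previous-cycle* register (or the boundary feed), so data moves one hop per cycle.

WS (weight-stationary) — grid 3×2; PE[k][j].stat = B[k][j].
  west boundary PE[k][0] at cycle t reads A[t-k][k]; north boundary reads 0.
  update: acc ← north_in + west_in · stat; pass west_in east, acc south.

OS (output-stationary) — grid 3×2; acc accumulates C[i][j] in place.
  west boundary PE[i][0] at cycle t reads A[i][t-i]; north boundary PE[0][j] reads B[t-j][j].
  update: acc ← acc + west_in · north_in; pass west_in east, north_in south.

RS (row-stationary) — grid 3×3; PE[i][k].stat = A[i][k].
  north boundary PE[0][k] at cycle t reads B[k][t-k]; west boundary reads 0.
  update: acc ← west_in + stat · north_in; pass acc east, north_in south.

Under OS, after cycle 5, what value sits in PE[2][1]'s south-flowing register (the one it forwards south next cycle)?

Tracing OS — 3×2 array, target PE[2][1]:
  @0  [1,1]  acc 0  |  →0  ↓0
  @0  [2,0]  acc 0  |  →0  ↓0
  @0  [2,1]  acc 0  |  →0  ↓0
  @1  [1,1]  acc 0  |  →0  ↓0
  @1  [2,0]  acc 0  |  →0  ↓0
  @1  [2,1]  acc 0  |  →0  ↓0
  @2  [1,1]  acc 25  |  →5  ↓5
  @2  [2,0]  acc 6  |  →3  ↓2
  @2  [2,1]  acc 0  |  →0  ↓0
  @3  [1,1]  acc 43  |  →9  ↓2
  @3  [2,0]  acc 20  |  →7  ↓2
  @3  [2,1]  acc 15  |  →3  ↓5
  @4  [1,1]  acc 78  |  →5  ↓7
  @4  [2,0]  acc 34  |  →7  ↓2
  @4  [2,1]  acc 29  |  →7  ↓2
  @5  [1,1]  acc 78  |  →0  ↓0
  @5  [2,0]  acc 34  |  →0  ↓0
  @5  [2,1]  acc 78  |  →7  ↓7

register = 7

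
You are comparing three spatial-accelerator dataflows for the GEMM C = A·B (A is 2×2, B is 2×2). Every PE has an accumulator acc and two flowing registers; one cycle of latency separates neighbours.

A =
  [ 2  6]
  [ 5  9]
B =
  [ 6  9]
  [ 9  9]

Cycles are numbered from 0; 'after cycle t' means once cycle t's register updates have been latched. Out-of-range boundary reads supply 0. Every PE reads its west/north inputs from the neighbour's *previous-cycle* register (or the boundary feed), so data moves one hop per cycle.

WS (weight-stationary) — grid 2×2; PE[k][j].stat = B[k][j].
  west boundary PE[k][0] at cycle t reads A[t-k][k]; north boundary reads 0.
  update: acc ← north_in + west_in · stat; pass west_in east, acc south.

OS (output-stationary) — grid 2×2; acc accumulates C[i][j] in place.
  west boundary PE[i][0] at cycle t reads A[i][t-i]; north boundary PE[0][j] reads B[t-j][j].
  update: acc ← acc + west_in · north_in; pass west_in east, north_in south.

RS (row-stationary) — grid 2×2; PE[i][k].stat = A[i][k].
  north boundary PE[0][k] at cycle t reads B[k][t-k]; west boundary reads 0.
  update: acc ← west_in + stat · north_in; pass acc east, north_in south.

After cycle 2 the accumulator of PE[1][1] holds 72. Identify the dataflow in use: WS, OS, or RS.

dataflow = WS

WS [2×2] PE[1][1] across cycles:
  cycle 0: PE[1][1] → acc 0, east 0, south 0
  cycle 1: PE[1][1] → acc 0, east 0, south 0
  cycle 2: PE[1][1] → acc 72, east 6, south 72
OS [2×2] PE[1][1] across cycles:
  cycle 0: PE[1][1] → acc 0, east 0, south 0
  cycle 1: PE[1][1] → acc 0, east 0, south 0
  cycle 2: PE[1][1] → acc 45, east 5, south 9
RS [2×2] PE[1][1] across cycles:
  cycle 0: PE[1][1] → acc 0, east 0, south 0
  cycle 1: PE[1][1] → acc 0, east 0, south 0
  cycle 2: PE[1][1] → acc 111, east 111, south 9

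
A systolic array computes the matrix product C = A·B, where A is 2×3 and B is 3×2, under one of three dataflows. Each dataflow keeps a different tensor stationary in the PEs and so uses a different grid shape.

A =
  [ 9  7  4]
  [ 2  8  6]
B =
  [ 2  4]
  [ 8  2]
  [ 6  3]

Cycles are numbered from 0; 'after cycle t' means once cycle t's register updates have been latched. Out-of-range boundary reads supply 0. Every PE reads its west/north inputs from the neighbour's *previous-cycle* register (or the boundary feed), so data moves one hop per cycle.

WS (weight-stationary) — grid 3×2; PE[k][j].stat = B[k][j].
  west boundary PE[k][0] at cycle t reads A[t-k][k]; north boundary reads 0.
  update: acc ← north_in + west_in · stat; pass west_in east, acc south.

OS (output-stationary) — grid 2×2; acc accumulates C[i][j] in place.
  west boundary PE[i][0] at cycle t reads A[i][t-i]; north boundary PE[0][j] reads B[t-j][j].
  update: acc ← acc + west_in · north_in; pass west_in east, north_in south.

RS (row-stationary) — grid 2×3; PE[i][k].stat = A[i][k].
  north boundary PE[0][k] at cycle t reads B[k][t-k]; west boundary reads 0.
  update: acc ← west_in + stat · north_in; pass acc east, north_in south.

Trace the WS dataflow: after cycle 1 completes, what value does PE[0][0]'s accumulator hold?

PE[0][0].acc = 4

Tracing WS — 3×2 array, target PE[0][0]:
  step 0 · PE0,0: acc=18; fwd→9 fwd↓18
  step 1 · PE0,0: acc=4; fwd→2 fwd↓4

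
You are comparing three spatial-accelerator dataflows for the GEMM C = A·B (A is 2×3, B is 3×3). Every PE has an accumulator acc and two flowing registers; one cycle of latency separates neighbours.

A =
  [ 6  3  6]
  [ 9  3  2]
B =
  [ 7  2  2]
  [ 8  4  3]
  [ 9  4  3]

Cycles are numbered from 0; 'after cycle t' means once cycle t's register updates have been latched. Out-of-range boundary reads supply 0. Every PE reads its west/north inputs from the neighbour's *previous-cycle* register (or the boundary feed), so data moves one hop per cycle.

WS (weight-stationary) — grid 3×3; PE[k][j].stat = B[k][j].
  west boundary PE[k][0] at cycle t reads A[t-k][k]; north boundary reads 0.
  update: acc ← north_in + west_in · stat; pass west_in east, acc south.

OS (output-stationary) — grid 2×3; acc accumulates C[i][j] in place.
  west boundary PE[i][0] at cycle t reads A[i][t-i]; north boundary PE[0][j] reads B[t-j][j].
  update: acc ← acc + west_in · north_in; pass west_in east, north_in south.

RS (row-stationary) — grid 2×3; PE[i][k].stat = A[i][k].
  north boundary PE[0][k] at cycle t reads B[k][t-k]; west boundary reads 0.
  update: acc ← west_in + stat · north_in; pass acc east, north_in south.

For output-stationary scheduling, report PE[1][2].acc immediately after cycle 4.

Tracing OS — 2×3 array, target PE[1][2]:
  0: (0,2).acc=0  regs=<0,0>
  0: (1,1).acc=0  regs=<0,0>
  0: (1,2).acc=0  regs=<0,0>
  1: (0,2).acc=0  regs=<0,0>
  1: (1,1).acc=0  regs=<0,0>
  1: (1,2).acc=0  regs=<0,0>
  2: (0,2).acc=12  regs=<6,2>
  2: (1,1).acc=18  regs=<9,2>
  2: (1,2).acc=0  regs=<0,0>
  3: (0,2).acc=21  regs=<3,3>
  3: (1,1).acc=30  regs=<3,4>
  3: (1,2).acc=18  regs=<9,2>
  4: (0,2).acc=39  regs=<6,3>
  4: (1,1).acc=38  regs=<2,4>
  4: (1,2).acc=27  regs=<3,3>

PE[1][2].acc = 27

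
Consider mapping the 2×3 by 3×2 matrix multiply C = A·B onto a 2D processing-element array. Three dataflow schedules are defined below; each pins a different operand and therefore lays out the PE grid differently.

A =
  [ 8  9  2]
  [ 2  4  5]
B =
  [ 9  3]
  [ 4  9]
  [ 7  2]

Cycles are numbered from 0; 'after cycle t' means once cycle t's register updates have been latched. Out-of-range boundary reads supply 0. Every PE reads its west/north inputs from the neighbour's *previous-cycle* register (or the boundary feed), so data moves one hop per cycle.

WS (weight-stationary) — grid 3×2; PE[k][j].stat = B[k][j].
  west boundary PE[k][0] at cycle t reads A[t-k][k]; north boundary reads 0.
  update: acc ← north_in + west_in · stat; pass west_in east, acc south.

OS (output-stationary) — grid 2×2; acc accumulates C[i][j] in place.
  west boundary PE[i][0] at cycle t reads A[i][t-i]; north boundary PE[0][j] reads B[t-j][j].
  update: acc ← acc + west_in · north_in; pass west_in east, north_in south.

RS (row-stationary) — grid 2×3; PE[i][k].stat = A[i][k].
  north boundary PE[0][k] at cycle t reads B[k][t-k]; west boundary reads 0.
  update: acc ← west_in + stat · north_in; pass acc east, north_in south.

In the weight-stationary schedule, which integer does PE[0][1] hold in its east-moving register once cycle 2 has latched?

register = 2

WS on a 3×2 grid — tracing PE[0][1] and its feeders:
  c0 r0c0: 72 / 8 / 72
  c0 r0c1: 0 / 0 / 0
  c1 r0c0: 18 / 2 / 18
  c1 r0c1: 24 / 8 / 24
  c2 r0c0: 0 / 0 / 0
  c2 r0c1: 6 / 2 / 6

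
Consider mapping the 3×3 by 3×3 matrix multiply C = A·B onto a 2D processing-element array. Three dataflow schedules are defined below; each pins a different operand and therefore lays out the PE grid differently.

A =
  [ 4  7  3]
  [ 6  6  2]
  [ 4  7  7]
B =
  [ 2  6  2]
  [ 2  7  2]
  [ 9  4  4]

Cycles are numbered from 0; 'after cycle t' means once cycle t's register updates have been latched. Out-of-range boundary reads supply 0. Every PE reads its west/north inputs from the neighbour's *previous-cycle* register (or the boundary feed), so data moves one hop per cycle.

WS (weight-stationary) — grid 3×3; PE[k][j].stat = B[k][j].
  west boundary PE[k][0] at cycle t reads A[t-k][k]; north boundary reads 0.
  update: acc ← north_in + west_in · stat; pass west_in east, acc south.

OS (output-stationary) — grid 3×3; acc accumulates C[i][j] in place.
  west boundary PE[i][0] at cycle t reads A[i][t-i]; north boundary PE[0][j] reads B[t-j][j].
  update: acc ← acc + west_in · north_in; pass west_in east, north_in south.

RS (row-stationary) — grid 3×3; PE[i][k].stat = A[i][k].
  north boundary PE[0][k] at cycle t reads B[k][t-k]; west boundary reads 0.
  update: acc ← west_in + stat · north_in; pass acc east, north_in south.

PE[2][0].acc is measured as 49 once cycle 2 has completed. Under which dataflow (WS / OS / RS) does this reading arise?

dataflow = WS

Under WS (3×3), PE[2][0]:
  @0  [2,0]  acc 0  |  →0  ↓0
  @1  [2,0]  acc 0  |  →0  ↓0
  @2  [2,0]  acc 49  |  →3  ↓49
Under OS (3×3), PE[2][0]:
  @0  [2,0]  acc 0  |  →0  ↓0
  @1  [2,0]  acc 0  |  →0  ↓0
  @2  [2,0]  acc 8  |  →4  ↓2
Under RS (3×3), PE[2][0]:
  @0  [2,0]  acc 0  |  →0  ↓0
  @1  [2,0]  acc 0  |  →0  ↓0
  @2  [2,0]  acc 8  |  →8  ↓2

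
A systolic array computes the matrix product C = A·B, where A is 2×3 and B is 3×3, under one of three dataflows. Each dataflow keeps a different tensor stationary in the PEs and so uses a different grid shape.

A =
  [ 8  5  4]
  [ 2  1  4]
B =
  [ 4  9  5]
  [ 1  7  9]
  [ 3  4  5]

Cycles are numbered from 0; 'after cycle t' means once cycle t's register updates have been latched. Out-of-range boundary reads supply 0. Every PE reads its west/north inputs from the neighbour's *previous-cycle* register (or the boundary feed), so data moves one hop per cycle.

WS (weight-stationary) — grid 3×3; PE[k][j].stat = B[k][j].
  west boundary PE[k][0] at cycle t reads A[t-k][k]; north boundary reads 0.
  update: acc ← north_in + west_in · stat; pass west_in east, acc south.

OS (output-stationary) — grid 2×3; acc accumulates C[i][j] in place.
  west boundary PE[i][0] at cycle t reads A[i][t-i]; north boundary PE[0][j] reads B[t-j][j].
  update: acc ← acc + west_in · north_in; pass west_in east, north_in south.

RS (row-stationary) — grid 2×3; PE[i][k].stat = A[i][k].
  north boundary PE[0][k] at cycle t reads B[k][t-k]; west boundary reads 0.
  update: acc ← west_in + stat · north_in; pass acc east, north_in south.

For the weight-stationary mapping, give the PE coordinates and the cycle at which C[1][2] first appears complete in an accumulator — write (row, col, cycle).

(row, col, cycle) = (2, 2, 5)

WS: C[1][2] accumulates in PE[2][2]:
  c0 r2c2: 0 / 0 / 0
  c1 r2c2: 0 / 0 / 0
  c2 r2c2: 0 / 0 / 0
  c3 r2c2: 0 / 0 / 0
  c4 r2c2: 105 / 4 / 105
  c5 r2c2: 39 / 4 / 39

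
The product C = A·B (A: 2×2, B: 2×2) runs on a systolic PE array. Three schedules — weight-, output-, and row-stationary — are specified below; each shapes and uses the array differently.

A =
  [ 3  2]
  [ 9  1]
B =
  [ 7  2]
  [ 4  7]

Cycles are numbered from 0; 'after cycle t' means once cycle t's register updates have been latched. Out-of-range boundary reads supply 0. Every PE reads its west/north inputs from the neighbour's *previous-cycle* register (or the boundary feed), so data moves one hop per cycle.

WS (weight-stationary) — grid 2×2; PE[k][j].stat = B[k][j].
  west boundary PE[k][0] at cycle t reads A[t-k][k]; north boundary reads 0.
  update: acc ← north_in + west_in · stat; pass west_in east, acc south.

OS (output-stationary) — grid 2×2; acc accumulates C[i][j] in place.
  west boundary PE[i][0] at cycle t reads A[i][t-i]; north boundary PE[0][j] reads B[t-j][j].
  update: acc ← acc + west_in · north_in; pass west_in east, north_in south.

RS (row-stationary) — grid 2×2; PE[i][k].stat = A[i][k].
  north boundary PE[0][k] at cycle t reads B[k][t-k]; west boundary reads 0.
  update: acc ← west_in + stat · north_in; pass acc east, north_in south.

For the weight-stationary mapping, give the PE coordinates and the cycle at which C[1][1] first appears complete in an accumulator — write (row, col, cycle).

Under WS, C[1][1] lands at PE[1][1]:
  t=0 PE[1][1]: acc=0 h=0 v=0
  t=1 PE[1][1]: acc=0 h=0 v=0
  t=2 PE[1][1]: acc=20 h=2 v=20
  t=3 PE[1][1]: acc=25 h=1 v=25

(row, col, cycle) = (1, 1, 3)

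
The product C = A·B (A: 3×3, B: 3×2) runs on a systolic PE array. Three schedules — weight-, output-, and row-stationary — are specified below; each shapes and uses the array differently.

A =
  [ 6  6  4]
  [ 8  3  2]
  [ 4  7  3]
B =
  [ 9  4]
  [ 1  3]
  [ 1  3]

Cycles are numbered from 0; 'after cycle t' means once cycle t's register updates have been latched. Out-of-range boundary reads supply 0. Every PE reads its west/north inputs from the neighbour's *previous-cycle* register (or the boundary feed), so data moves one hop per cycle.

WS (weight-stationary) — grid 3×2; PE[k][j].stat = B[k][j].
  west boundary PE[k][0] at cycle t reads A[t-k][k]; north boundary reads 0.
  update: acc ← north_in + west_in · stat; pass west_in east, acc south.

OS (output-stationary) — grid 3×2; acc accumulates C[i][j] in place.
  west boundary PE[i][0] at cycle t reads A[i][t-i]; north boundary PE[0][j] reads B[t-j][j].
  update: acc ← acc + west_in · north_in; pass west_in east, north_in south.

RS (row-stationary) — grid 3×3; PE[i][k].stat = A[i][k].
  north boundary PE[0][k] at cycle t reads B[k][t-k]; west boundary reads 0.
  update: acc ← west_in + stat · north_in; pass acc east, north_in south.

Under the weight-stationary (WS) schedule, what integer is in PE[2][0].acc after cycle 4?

PE[2][0].acc = 46

WS 3×2: PE[2][0] cycle-by-cycle (with neighbour feeds):
  after 0 — PE[1][0] acc=0, pass-E 0, pass-S 0
  after 0 — PE[2][0] acc=0, pass-E 0, pass-S 0
  after 1 — PE[1][0] acc=60, pass-E 6, pass-S 60
  after 1 — PE[2][0] acc=0, pass-E 0, pass-S 0
  after 2 — PE[1][0] acc=75, pass-E 3, pass-S 75
  after 2 — PE[2][0] acc=64, pass-E 4, pass-S 64
  after 3 — PE[1][0] acc=43, pass-E 7, pass-S 43
  after 3 — PE[2][0] acc=77, pass-E 2, pass-S 77
  after 4 — PE[1][0] acc=0, pass-E 0, pass-S 0
  after 4 — PE[2][0] acc=46, pass-E 3, pass-S 46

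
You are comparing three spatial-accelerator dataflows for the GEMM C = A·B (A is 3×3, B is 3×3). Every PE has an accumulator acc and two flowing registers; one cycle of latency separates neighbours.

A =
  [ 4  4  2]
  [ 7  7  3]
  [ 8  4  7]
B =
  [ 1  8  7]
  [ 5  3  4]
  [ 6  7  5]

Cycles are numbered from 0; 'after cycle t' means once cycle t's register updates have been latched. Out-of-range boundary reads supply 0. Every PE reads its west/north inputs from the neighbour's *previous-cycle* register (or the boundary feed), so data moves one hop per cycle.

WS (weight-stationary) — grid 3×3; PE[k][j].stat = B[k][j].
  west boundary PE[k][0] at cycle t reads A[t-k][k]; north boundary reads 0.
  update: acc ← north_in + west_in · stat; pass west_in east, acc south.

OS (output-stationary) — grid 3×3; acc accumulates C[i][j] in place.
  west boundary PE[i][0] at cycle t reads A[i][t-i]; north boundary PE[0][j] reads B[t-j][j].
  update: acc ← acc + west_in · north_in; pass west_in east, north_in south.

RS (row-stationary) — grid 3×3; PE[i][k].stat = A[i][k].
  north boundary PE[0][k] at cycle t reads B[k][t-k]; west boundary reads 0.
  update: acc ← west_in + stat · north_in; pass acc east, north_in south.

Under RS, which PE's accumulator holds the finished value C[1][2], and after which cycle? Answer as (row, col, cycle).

Under RS, C[1][2] lands at PE[1][2]:
  0: (1,2).acc=0  regs=<0,0>
  1: (1,2).acc=0  regs=<0,0>
  2: (1,2).acc=0  regs=<0,0>
  3: (1,2).acc=60  regs=<60,6>
  4: (1,2).acc=98  regs=<98,7>
  5: (1,2).acc=92  regs=<92,5>

(row, col, cycle) = (1, 2, 5)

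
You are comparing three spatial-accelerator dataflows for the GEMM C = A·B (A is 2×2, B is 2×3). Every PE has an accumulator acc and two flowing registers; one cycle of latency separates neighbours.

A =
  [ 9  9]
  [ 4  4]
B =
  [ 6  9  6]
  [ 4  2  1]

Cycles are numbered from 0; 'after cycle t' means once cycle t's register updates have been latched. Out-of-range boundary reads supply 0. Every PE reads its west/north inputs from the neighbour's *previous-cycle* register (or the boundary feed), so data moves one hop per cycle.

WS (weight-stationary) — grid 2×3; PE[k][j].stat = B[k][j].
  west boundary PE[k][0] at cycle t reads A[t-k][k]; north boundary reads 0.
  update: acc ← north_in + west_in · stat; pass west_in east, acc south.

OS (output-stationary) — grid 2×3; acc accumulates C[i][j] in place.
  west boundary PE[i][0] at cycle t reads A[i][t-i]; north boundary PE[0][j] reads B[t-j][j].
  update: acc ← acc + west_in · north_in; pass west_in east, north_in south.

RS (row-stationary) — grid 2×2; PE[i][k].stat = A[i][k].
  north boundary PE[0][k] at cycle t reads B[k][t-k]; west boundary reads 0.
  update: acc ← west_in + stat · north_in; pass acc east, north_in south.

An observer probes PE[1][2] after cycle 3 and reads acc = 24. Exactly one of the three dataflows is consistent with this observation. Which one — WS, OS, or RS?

dataflow = OS

WS [2×3] PE[1][2] across cycles:
  @0  [1,2]  acc 0  |  →0  ↓0
  @1  [1,2]  acc 0  |  →0  ↓0
  @2  [1,2]  acc 0  |  →0  ↓0
  @3  [1,2]  acc 63  |  →9  ↓63
OS [2×3] PE[1][2] across cycles:
  @0  [1,2]  acc 0  |  →0  ↓0
  @1  [1,2]  acc 0  |  →0  ↓0
  @2  [1,2]  acc 0  |  →0  ↓0
  @3  [1,2]  acc 24  |  →4  ↓6
RS: PE[1][2] is outside its 2×2 grid.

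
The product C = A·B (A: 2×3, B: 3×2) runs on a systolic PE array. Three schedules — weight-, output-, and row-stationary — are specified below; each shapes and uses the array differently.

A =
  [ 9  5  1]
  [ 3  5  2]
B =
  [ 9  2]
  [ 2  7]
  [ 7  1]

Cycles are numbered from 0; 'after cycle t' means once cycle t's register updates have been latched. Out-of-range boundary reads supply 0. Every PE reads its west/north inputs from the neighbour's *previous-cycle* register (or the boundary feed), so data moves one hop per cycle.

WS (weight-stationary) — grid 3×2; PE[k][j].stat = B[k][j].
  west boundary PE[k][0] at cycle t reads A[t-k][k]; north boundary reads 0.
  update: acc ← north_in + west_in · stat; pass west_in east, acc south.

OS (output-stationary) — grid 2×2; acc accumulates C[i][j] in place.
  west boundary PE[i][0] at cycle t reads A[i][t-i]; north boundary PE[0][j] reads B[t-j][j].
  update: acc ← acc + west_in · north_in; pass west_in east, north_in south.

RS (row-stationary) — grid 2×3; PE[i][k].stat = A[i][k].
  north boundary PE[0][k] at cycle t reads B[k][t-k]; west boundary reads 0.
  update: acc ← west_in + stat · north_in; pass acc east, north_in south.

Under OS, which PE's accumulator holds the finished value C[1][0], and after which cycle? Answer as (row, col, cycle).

OS — PE[1][0] is where C[1][0] collects:
  t=0 PE[1][0]: acc=0 h=0 v=0
  t=1 PE[1][0]: acc=27 h=3 v=9
  t=2 PE[1][0]: acc=37 h=5 v=2
  t=3 PE[1][0]: acc=51 h=2 v=7

(row, col, cycle) = (1, 0, 3)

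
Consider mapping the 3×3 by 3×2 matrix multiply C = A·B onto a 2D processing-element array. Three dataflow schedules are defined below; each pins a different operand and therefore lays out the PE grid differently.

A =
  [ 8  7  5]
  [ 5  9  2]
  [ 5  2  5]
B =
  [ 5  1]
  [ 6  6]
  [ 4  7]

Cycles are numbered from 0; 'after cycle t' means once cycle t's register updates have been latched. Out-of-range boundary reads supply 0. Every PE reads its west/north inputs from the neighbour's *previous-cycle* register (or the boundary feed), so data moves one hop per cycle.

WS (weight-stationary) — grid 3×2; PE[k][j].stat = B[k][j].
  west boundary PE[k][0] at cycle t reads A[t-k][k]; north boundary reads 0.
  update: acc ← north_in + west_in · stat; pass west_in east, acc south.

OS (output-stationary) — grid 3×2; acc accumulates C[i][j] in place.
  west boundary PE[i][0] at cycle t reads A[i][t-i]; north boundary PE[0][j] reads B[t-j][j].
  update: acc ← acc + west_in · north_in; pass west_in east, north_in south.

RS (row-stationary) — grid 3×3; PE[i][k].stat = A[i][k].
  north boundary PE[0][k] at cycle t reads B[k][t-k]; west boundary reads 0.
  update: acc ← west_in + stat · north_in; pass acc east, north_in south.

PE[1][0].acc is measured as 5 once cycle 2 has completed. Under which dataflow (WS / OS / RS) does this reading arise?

dataflow = RS

WS (3×2 grid), PE[1][0]:
  c0 r1c0: 0 / 0 / 0
  c1 r1c0: 82 / 7 / 82
  c2 r1c0: 79 / 9 / 79
OS (3×2 grid), PE[1][0]:
  c0 r1c0: 0 / 0 / 0
  c1 r1c0: 25 / 5 / 5
  c2 r1c0: 79 / 9 / 6
RS (3×3 grid), PE[1][0]:
  c0 r1c0: 0 / 0 / 0
  c1 r1c0: 25 / 25 / 5
  c2 r1c0: 5 / 5 / 1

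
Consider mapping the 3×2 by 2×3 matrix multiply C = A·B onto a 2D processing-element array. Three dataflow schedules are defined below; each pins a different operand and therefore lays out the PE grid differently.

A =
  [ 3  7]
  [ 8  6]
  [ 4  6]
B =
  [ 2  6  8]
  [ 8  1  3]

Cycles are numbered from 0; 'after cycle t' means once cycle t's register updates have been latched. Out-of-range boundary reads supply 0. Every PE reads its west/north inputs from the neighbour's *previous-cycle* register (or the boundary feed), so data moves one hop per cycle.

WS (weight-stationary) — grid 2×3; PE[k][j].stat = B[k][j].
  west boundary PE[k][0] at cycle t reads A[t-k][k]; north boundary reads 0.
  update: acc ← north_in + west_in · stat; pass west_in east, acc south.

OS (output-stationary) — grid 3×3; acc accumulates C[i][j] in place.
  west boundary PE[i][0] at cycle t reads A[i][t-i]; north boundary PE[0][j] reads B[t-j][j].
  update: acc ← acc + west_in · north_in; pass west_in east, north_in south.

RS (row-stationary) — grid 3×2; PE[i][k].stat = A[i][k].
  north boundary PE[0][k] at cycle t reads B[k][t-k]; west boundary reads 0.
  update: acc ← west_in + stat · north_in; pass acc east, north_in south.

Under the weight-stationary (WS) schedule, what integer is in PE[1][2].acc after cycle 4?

Tracing WS — 2×3 array, target PE[1][2]:
  step 0 · PE0,2: acc=0; fwd→0 fwd↓0
  step 0 · PE1,1: acc=0; fwd→0 fwd↓0
  step 0 · PE1,2: acc=0; fwd→0 fwd↓0
  step 1 · PE0,2: acc=0; fwd→0 fwd↓0
  step 1 · PE1,1: acc=0; fwd→0 fwd↓0
  step 1 · PE1,2: acc=0; fwd→0 fwd↓0
  step 2 · PE0,2: acc=24; fwd→3 fwd↓24
  step 2 · PE1,1: acc=25; fwd→7 fwd↓25
  step 2 · PE1,2: acc=0; fwd→0 fwd↓0
  step 3 · PE0,2: acc=64; fwd→8 fwd↓64
  step 3 · PE1,1: acc=54; fwd→6 fwd↓54
  step 3 · PE1,2: acc=45; fwd→7 fwd↓45
  step 4 · PE0,2: acc=32; fwd→4 fwd↓32
  step 4 · PE1,1: acc=30; fwd→6 fwd↓30
  step 4 · PE1,2: acc=82; fwd→6 fwd↓82

PE[1][2].acc = 82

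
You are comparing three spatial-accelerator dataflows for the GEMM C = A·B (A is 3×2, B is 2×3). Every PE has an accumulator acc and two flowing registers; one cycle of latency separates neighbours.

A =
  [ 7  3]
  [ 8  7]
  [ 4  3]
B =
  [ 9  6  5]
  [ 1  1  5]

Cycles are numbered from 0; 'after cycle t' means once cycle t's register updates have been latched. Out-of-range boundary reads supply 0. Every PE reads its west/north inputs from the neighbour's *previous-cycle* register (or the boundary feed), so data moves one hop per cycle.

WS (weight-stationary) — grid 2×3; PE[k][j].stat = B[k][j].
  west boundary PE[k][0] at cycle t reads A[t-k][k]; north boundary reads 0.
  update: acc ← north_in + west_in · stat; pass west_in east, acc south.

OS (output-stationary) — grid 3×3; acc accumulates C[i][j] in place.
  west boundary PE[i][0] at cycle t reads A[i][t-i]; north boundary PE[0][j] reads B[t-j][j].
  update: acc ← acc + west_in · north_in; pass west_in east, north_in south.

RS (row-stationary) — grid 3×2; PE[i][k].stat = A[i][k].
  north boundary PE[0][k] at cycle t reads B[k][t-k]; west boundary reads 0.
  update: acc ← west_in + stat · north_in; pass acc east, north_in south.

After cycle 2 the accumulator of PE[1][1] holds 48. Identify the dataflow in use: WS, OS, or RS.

dataflow = OS

Under WS (2×3), PE[1][1]:
  step 0 · PE1,1: acc=0; fwd→0 fwd↓0
  step 1 · PE1,1: acc=0; fwd→0 fwd↓0
  step 2 · PE1,1: acc=45; fwd→3 fwd↓45
Under OS (3×3), PE[1][1]:
  step 0 · PE1,1: acc=0; fwd→0 fwd↓0
  step 1 · PE1,1: acc=0; fwd→0 fwd↓0
  step 2 · PE1,1: acc=48; fwd→8 fwd↓6
Under RS (3×2), PE[1][1]:
  step 0 · PE1,1: acc=0; fwd→0 fwd↓0
  step 1 · PE1,1: acc=0; fwd→0 fwd↓0
  step 2 · PE1,1: acc=79; fwd→79 fwd↓1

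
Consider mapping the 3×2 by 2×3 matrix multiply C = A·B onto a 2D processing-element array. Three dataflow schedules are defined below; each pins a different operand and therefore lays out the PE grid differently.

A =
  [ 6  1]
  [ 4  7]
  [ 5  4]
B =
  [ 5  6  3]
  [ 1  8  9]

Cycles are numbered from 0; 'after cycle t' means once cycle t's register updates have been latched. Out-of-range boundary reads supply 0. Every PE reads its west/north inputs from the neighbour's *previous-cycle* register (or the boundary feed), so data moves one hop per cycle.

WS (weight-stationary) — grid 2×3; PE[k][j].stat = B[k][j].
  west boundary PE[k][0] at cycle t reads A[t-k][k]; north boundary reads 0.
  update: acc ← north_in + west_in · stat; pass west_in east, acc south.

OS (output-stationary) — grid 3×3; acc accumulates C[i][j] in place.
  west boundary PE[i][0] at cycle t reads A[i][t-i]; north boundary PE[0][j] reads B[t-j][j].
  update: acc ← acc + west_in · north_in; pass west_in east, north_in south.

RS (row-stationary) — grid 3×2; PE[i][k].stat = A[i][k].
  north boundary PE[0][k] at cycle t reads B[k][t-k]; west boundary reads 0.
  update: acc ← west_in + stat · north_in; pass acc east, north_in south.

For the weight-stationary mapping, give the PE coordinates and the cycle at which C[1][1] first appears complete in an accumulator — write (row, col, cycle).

(row, col, cycle) = (1, 1, 3)

WS — PE[1][1] is where C[1][1] collects:
  c0 r1c1: 0 / 0 / 0
  c1 r1c1: 0 / 0 / 0
  c2 r1c1: 44 / 1 / 44
  c3 r1c1: 80 / 7 / 80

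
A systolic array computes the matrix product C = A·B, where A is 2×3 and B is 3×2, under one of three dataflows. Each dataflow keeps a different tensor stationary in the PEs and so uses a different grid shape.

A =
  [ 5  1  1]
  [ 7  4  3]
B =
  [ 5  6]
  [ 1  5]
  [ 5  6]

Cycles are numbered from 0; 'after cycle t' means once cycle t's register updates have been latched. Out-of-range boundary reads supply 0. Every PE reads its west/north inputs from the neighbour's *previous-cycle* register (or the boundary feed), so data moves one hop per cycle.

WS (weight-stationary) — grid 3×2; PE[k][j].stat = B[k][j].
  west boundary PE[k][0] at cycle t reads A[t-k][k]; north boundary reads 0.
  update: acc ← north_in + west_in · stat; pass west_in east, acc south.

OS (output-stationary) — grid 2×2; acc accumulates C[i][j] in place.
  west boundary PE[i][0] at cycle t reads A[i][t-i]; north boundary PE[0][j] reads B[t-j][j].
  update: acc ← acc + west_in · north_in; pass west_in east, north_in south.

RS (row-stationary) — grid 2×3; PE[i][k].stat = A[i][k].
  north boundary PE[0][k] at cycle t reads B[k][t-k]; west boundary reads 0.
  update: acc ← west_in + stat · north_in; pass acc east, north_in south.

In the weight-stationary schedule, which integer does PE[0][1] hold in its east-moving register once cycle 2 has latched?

Tracing WS — 3×2 array, target PE[0][1]:
  after 0 — PE[0][0] acc=25, pass-E 5, pass-S 25
  after 0 — PE[0][1] acc=0, pass-E 0, pass-S 0
  after 1 — PE[0][0] acc=35, pass-E 7, pass-S 35
  after 1 — PE[0][1] acc=30, pass-E 5, pass-S 30
  after 2 — PE[0][0] acc=0, pass-E 0, pass-S 0
  after 2 — PE[0][1] acc=42, pass-E 7, pass-S 42

register = 7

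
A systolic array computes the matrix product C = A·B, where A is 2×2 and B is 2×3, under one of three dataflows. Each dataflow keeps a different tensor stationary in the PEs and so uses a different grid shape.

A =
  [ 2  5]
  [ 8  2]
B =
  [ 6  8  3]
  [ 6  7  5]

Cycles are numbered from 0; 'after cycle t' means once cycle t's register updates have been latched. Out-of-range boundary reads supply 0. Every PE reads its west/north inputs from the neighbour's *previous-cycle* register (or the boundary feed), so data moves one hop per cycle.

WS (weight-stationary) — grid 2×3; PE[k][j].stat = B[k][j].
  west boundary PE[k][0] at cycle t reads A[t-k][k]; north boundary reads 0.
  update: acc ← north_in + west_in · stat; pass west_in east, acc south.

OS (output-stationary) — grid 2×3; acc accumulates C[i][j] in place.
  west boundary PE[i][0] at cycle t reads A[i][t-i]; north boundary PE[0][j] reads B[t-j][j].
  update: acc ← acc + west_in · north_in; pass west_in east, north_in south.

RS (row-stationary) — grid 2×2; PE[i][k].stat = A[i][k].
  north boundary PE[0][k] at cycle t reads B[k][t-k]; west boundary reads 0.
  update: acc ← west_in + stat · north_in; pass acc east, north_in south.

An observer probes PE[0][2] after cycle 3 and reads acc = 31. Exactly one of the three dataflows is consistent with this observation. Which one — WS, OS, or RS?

dataflow = OS

WS [2×3] PE[0][2] across cycles:
  after 0 — PE[0][2] acc=0, pass-E 0, pass-S 0
  after 1 — PE[0][2] acc=0, pass-E 0, pass-S 0
  after 2 — PE[0][2] acc=6, pass-E 2, pass-S 6
  after 3 — PE[0][2] acc=24, pass-E 8, pass-S 24
OS [2×3] PE[0][2] across cycles:
  after 0 — PE[0][2] acc=0, pass-E 0, pass-S 0
  after 1 — PE[0][2] acc=0, pass-E 0, pass-S 0
  after 2 — PE[0][2] acc=6, pass-E 2, pass-S 3
  after 3 — PE[0][2] acc=31, pass-E 5, pass-S 5
RS: PE[0][2] is outside its 2×2 grid.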